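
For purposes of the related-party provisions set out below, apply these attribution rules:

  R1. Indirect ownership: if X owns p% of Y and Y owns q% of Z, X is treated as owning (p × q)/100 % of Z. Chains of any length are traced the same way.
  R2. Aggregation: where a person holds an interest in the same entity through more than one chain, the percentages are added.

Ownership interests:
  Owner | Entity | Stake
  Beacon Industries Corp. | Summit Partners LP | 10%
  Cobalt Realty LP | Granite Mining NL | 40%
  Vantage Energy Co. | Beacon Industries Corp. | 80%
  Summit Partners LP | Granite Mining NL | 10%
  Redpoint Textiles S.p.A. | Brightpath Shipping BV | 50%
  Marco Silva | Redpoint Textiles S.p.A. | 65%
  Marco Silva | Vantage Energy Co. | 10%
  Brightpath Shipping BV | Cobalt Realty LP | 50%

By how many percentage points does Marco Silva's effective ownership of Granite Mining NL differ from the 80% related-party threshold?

73.42

Chain via Redpoint Textiles S.p.A. → Brightpath Shipping BV → Cobalt Realty LP (R1): 65% × 50% × 50% × 40% = 6.5% of Granite Mining NL.
Chain via Vantage Energy Co. → Beacon Industries Corp. → Summit Partners LP (R1): 10% × 80% × 10% × 10% = 0.08% of Granite Mining NL.
Aggregating (R2): 6.5% + 0.08% = 6.58%.
6.58% falls short of the 80% threshold by 73.42 percentage points.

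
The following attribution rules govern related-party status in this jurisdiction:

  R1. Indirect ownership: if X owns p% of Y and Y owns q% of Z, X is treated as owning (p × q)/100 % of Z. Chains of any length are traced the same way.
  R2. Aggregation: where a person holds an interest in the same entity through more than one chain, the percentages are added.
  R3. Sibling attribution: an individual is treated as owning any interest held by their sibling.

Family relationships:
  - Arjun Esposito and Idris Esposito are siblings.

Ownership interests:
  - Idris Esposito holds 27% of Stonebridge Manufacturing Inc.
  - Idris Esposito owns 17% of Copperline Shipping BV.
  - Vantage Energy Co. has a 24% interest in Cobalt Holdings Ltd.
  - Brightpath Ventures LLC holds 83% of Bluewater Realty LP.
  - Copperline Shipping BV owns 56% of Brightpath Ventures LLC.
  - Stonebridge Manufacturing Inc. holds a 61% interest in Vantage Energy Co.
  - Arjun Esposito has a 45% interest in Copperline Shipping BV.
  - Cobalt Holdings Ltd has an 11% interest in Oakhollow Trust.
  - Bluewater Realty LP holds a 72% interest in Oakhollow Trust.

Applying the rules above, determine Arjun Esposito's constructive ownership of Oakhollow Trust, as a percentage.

21.18348%

By sibling attribution (R3), Arjun Esposito is treated as also owning Idris Esposito's interest in Copperline Shipping BV, giving 45% + 17% = 62%.
By sibling attribution (R3), Arjun Esposito is treated as owning Idris Esposito's 27% interest in Stonebridge Manufacturing Inc.
Chain via Copperline Shipping BV → Brightpath Ventures LLC → Bluewater Realty LP (R1): 62% × 56% × 83% × 72% = 20.748672% of Oakhollow Trust.
Chain via Stonebridge Manufacturing Inc. → Vantage Energy Co. → Cobalt Holdings Ltd (R1): 27% × 61% × 24% × 11% = 0.434808% of Oakhollow Trust.
Aggregating (R2): 20.748672% + 0.434808% = 21.18348%.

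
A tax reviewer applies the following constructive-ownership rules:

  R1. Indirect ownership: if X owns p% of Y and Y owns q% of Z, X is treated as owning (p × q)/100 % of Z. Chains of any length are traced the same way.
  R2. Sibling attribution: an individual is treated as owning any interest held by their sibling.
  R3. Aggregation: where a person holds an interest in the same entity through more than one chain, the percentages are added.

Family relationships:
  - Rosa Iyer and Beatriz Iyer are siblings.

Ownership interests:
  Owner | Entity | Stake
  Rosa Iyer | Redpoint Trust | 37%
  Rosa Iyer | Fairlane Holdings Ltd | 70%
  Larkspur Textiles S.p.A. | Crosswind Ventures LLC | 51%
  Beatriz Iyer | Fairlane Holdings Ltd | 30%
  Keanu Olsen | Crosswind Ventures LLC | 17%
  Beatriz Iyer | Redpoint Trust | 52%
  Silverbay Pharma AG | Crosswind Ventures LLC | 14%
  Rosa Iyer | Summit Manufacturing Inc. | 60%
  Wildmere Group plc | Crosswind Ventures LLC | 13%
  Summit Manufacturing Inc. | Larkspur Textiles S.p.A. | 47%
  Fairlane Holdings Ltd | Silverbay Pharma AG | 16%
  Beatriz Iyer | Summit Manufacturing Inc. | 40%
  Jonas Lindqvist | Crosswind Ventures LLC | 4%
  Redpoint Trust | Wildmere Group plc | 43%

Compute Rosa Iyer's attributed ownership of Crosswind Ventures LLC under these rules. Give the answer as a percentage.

By sibling attribution (R2), Rosa Iyer is treated as also owning Beatriz Iyer's interest in Summit Manufacturing Inc, giving 60% + 40% = 100%.
By sibling attribution (R2), Rosa Iyer is treated as also owning Beatriz Iyer's interest in Redpoint Trust, giving 37% + 52% = 89%.
By sibling attribution (R2), Rosa Iyer is treated as also owning Beatriz Iyer's interest in Fairlane Holdings Ltd, giving 70% + 30% = 100%.
Chain via Summit Manufacturing Inc. → Larkspur Textiles S.p.A. (R1): 100% × 47% × 51% = 23.97% of Crosswind Ventures LLC.
Chain via Redpoint Trust → Wildmere Group plc (R1): 89% × 43% × 13% = 4.9751% of Crosswind Ventures LLC.
Chain via Fairlane Holdings Ltd → Silverbay Pharma AG (R1): 100% × 16% × 14% = 2.24% of Crosswind Ventures LLC.
Aggregating (R3): 23.97% + 4.9751% + 2.24% = 31.1851%.

31.1851%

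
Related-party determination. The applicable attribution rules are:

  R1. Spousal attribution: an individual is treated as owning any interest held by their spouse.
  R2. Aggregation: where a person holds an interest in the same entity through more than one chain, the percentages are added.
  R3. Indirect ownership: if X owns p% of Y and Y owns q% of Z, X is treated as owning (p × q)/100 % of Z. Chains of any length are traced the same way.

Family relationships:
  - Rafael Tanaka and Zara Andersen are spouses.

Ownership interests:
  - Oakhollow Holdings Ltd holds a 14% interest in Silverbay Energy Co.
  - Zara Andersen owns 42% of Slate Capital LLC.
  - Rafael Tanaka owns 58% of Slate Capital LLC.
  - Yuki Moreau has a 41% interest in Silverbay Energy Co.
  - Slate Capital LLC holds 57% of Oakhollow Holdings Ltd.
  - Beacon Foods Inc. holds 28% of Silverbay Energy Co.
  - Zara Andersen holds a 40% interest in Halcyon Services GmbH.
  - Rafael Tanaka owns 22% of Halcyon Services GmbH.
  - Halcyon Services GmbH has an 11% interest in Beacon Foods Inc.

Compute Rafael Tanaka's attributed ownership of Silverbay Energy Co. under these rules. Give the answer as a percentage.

9.8896%

By spousal attribution (R1), Rafael Tanaka is treated as also owning Zara Andersen's interest in Halcyon Services GmbH, giving 22% + 40% = 62%.
By spousal attribution (R1), Rafael Tanaka is treated as also owning Zara Andersen's interest in Slate Capital LLC, giving 58% + 42% = 100%.
Chain via Halcyon Services GmbH → Beacon Foods Inc. (R3): 62% × 11% × 28% = 1.9096% of Silverbay Energy Co.
Chain via Slate Capital LLC → Oakhollow Holdings Ltd (R3): 100% × 57% × 14% = 7.98% of Silverbay Energy Co.
Aggregating (R2): 1.9096% + 7.98% = 9.8896%.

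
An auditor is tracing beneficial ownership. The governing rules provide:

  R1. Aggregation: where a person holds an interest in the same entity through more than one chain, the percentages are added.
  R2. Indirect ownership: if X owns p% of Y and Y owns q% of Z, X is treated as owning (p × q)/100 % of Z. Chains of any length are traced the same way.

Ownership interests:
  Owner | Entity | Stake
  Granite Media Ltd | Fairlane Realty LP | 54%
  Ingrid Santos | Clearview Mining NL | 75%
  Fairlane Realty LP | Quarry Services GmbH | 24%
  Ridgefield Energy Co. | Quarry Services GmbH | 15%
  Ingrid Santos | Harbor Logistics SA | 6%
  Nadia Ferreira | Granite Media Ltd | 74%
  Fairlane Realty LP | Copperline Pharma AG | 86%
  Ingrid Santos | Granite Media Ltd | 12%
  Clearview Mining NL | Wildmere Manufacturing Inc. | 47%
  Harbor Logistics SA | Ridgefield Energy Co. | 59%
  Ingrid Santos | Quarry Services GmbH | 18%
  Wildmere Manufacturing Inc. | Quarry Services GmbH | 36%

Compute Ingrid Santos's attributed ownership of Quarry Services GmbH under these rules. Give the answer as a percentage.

32.7762%

Chain via Clearview Mining NL → Wildmere Manufacturing Inc. (R2): 75% × 47% × 36% = 12.69% of Quarry Services GmbH.
Chain via Granite Media Ltd → Fairlane Realty LP (R2): 12% × 54% × 24% = 1.5552% of Quarry Services GmbH.
Chain via Harbor Logistics SA → Ridgefield Energy Co. (R2): 6% × 59% × 15% = 0.531% of Quarry Services GmbH.
Direct interest in Quarry Services GmbH: 18%.
Aggregating (R1): 12.69% + 1.5552% + 0.531% + 18% = 32.7762%.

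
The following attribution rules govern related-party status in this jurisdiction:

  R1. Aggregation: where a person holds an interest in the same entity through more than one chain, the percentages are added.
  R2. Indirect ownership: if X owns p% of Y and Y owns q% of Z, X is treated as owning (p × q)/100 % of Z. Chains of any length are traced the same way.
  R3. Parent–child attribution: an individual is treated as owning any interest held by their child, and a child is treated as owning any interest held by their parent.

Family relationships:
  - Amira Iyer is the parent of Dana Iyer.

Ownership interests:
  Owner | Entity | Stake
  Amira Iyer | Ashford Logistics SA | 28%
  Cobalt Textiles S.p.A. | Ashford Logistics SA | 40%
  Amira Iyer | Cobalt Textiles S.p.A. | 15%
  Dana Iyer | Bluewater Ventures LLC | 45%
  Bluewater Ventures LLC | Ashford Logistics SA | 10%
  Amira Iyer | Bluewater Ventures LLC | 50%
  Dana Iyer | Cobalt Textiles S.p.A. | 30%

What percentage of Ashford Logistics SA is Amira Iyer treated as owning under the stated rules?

By parent–child attribution (R3), Amira Iyer is treated as also owning Dana Iyer's interest in Cobalt Textiles S.p.A, giving 15% + 30% = 45%.
By parent–child attribution (R3), Amira Iyer is treated as also owning Dana Iyer's interest in Bluewater Ventures LLC, giving 50% + 45% = 95%.
Chain via Cobalt Textiles S.p.A. (R2): 45% × 40% = 18% of Ashford Logistics SA.
Chain via Bluewater Ventures LLC (R2): 95% × 10% = 9.5% of Ashford Logistics SA.
Direct interest in Ashford Logistics SA: 28%.
Aggregating (R1): 18% + 9.5% + 28% = 55.5%.

55.5%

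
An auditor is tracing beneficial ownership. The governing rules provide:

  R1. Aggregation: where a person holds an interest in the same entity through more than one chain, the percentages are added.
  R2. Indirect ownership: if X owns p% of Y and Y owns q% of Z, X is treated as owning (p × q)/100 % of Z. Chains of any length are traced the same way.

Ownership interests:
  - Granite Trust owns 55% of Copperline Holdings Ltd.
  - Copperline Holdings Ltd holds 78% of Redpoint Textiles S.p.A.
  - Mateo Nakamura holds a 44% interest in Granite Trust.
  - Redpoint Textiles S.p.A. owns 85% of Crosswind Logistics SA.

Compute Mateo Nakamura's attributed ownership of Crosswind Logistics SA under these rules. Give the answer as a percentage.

16.0446%

Chain via Granite Trust → Copperline Holdings Ltd → Redpoint Textiles S.p.A. (R2): 44% × 55% × 78% × 85% = 16.0446% of Crosswind Logistics SA.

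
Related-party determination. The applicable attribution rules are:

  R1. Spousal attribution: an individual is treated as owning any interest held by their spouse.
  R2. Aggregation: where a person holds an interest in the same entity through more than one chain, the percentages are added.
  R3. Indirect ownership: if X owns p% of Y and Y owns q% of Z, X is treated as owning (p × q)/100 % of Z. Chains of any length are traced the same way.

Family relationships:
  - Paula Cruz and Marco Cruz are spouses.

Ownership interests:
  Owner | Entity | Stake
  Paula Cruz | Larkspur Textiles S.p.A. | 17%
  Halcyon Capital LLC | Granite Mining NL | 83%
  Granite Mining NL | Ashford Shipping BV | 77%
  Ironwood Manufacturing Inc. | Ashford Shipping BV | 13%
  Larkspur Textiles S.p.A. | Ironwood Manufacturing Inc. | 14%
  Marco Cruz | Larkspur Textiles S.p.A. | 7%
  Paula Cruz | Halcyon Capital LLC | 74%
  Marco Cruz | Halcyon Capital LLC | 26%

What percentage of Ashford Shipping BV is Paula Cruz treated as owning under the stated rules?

64.3468%

By spousal attribution (R1), Paula Cruz is treated as also owning Marco Cruz's interest in Halcyon Capital LLC, giving 74% + 26% = 100%.
By spousal attribution (R1), Paula Cruz is treated as also owning Marco Cruz's interest in Larkspur Textiles S.p.A, giving 17% + 7% = 24%.
Chain via Halcyon Capital LLC → Granite Mining NL (R3): 100% × 83% × 77% = 63.91% of Ashford Shipping BV.
Chain via Larkspur Textiles S.p.A. → Ironwood Manufacturing Inc. (R3): 24% × 14% × 13% = 0.4368% of Ashford Shipping BV.
Aggregating (R2): 63.91% + 0.4368% = 64.3468%.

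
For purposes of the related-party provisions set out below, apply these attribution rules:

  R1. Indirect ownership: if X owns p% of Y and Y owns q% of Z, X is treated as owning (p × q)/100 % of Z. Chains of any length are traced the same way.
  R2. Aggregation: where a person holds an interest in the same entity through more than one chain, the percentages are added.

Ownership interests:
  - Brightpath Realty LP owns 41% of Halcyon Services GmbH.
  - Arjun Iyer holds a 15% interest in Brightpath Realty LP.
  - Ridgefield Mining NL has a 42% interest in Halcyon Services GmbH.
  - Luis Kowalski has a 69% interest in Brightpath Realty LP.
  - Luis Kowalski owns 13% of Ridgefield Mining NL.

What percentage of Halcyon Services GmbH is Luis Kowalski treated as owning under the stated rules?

Chain via Ridgefield Mining NL (R1): 13% × 42% = 5.46% of Halcyon Services GmbH.
Chain via Brightpath Realty LP (R1): 69% × 41% = 28.29% of Halcyon Services GmbH.
Aggregating (R2): 5.46% + 28.29% = 33.75%.

33.75%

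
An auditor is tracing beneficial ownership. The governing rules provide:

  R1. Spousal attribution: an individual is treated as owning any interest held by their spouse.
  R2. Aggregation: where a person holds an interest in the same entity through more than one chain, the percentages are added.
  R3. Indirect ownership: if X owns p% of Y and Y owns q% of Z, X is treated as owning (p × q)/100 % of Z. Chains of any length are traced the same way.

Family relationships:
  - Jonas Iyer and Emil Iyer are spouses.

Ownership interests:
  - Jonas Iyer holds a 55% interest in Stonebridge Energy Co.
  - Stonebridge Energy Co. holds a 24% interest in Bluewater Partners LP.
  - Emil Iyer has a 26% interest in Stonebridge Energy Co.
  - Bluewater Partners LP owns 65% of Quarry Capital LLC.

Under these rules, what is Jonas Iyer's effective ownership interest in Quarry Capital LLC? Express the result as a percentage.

By spousal attribution (R1), Jonas Iyer is treated as also owning Emil Iyer's interest in Stonebridge Energy Co, giving 55% + 26% = 81%.
Chain via Stonebridge Energy Co. → Bluewater Partners LP (R3): 81% × 24% × 65% = 12.636% of Quarry Capital LLC.

12.636%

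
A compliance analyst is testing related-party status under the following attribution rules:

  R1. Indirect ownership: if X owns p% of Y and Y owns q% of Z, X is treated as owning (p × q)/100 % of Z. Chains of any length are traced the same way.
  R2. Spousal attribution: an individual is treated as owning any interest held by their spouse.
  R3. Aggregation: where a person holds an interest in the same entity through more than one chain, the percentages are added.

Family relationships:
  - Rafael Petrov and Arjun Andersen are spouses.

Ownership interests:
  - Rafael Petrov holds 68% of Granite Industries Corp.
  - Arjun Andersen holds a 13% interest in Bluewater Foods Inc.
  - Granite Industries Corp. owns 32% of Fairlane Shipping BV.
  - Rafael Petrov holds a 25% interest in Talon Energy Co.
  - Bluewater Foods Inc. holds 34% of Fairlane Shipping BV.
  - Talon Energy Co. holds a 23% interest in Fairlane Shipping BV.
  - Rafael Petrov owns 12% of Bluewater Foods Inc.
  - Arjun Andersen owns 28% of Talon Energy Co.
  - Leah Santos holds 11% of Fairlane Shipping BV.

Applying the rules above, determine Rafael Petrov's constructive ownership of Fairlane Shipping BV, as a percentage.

By spousal attribution (R2), Rafael Petrov is treated as also owning Arjun Andersen's interest in Talon Energy Co, giving 25% + 28% = 53%.
By spousal attribution (R2), Rafael Petrov is treated as also owning Arjun Andersen's interest in Bluewater Foods Inc, giving 12% + 13% = 25%.
Chain via Talon Energy Co. (R1): 53% × 23% = 12.19% of Fairlane Shipping BV.
Chain via Granite Industries Corp. (R1): 68% × 32% = 21.76% of Fairlane Shipping BV.
Chain via Bluewater Foods Inc. (R1): 25% × 34% = 8.5% of Fairlane Shipping BV.
Aggregating (R3): 12.19% + 21.76% + 8.5% = 42.45%.

42.45%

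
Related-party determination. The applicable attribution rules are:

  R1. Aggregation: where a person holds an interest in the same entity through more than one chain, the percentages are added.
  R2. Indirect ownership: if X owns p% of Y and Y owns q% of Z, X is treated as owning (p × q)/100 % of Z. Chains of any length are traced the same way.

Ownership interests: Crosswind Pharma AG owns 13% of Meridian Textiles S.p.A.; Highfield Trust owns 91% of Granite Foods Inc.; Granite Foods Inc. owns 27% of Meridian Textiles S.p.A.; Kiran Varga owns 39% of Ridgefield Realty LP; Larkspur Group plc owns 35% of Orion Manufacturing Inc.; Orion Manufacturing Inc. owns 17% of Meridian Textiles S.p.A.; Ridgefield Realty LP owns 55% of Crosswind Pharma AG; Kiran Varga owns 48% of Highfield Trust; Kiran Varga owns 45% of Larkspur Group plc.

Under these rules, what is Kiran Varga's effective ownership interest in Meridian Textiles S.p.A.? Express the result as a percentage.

17.2596%

Chain via Ridgefield Realty LP → Crosswind Pharma AG (R2): 39% × 55% × 13% = 2.7885% of Meridian Textiles S.p.A.
Chain via Larkspur Group plc → Orion Manufacturing Inc. (R2): 45% × 35% × 17% = 2.6775% of Meridian Textiles S.p.A.
Chain via Highfield Trust → Granite Foods Inc. (R2): 48% × 91% × 27% = 11.7936% of Meridian Textiles S.p.A.
Aggregating (R1): 2.7885% + 2.6775% + 11.7936% = 17.2596%.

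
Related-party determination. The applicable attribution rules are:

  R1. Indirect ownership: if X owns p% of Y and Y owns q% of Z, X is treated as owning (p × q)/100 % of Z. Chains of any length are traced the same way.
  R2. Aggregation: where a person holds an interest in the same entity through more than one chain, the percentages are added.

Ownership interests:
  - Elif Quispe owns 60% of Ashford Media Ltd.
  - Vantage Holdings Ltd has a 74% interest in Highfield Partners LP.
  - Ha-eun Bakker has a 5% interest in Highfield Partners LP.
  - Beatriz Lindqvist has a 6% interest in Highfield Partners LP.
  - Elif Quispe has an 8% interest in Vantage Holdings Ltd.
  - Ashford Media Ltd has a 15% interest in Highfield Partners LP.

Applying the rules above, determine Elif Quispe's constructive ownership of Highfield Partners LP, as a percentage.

14.92%

Chain via Vantage Holdings Ltd (R1): 8% × 74% = 5.92% of Highfield Partners LP.
Chain via Ashford Media Ltd (R1): 60% × 15% = 9% of Highfield Partners LP.
Aggregating (R2): 5.92% + 9% = 14.92%.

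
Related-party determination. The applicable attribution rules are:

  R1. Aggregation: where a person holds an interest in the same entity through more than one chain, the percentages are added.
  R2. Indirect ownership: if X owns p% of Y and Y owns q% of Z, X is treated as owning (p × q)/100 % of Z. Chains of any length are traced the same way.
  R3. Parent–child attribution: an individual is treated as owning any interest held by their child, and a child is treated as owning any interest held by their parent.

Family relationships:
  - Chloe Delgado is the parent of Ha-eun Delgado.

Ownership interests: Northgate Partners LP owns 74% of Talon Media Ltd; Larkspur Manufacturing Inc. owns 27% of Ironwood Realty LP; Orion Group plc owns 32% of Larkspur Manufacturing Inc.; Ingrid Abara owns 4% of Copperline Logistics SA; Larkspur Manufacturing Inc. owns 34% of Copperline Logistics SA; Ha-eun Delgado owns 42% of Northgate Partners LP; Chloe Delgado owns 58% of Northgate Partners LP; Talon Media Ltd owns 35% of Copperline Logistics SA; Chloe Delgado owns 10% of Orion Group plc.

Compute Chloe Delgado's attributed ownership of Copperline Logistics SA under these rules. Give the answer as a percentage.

By parent–child attribution (R3), Chloe Delgado is treated as also owning Ha-eun Delgado's interest in Northgate Partners LP, giving 58% + 42% = 100%.
Chain via Northgate Partners LP → Talon Media Ltd (R2): 100% × 74% × 35% = 25.9% of Copperline Logistics SA.
Chain via Orion Group plc → Larkspur Manufacturing Inc. (R2): 10% × 32% × 34% = 1.088% of Copperline Logistics SA.
Aggregating (R1): 25.9% + 1.088% = 26.988%.

26.988%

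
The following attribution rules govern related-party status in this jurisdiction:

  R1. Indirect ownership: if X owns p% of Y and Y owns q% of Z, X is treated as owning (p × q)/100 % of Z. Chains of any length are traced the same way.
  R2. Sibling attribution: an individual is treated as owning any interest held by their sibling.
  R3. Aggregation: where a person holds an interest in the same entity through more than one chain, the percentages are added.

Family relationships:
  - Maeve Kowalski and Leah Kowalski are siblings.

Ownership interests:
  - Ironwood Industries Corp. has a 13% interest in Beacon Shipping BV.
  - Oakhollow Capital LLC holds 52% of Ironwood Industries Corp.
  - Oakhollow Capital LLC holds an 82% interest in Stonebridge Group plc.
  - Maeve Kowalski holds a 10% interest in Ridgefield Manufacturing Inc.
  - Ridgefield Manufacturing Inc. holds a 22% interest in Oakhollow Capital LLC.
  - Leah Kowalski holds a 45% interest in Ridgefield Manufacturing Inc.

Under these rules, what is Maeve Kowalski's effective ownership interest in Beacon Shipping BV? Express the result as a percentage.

By sibling attribution (R2), Maeve Kowalski is treated as also owning Leah Kowalski's interest in Ridgefield Manufacturing Inc, giving 10% + 45% = 55%.
Chain via Ridgefield Manufacturing Inc. → Oakhollow Capital LLC → Ironwood Industries Corp. (R1): 55% × 22% × 52% × 13% = 0.81796% of Beacon Shipping BV.

0.81796%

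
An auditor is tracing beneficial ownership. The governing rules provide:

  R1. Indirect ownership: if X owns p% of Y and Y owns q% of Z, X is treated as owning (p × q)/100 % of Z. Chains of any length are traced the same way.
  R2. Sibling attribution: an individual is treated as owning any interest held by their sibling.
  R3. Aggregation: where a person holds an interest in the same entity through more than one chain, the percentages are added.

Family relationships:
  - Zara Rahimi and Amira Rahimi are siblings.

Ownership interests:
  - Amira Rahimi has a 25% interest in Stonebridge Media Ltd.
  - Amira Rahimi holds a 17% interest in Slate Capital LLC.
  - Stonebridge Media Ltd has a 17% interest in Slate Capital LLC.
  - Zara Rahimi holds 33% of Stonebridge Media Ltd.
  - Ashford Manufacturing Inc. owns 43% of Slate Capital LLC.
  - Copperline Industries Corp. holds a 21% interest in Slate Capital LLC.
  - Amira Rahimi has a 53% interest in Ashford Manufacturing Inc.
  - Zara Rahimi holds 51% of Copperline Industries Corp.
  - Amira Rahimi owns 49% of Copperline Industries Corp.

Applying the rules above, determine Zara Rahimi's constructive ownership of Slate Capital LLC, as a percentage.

By sibling attribution (R2), Zara Rahimi is treated as also owning Amira Rahimi's interest in Copperline Industries Corp, giving 51% + 49% = 100%.
By sibling attribution (R2), Zara Rahimi is treated as also owning Amira Rahimi's interest in Stonebridge Media Ltd, giving 33% + 25% = 58%.
By sibling attribution (R2), Zara Rahimi is treated as owning Amira Rahimi's 53% interest in Ashford Manufacturing Inc.
By sibling attribution (R2), Zara Rahimi is treated as owning Amira Rahimi's 17% interest in Slate Capital LLC.
Chain via Copperline Industries Corp. (R1): 100% × 21% = 21% of Slate Capital LLC.
Chain via Stonebridge Media Ltd (R1): 58% × 17% = 9.86% of Slate Capital LLC.
Chain via Ashford Manufacturing Inc. (R1): 53% × 43% = 22.79% of Slate Capital LLC.
Direct interest in Slate Capital LLC: 17%.
Aggregating (R3): 21% + 9.86% + 22.79% + 17% = 70.65%.

70.65%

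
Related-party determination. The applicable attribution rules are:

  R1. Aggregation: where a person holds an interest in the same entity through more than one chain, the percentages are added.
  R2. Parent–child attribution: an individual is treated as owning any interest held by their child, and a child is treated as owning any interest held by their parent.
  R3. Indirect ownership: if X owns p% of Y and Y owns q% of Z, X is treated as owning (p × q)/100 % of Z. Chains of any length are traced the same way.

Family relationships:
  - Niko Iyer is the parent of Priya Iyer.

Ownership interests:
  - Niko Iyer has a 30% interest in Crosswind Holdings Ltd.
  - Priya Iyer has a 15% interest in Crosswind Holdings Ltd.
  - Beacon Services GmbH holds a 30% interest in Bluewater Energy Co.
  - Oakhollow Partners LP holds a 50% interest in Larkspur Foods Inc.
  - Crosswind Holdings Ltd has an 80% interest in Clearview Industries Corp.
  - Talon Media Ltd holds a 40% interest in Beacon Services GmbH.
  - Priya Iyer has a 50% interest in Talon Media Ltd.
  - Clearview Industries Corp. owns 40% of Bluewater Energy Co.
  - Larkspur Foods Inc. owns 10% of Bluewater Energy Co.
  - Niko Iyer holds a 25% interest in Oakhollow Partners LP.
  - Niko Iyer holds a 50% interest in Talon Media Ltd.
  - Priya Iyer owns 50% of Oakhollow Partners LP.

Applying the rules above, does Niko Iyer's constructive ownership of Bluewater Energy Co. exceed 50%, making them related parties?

By parent–child attribution (R2), Niko Iyer is treated as also owning Priya Iyer's interest in Talon Media Ltd, giving 50% + 50% = 100%.
By parent–child attribution (R2), Niko Iyer is treated as also owning Priya Iyer's interest in Oakhollow Partners LP, giving 25% + 50% = 75%.
By parent–child attribution (R2), Niko Iyer is treated as also owning Priya Iyer's interest in Crosswind Holdings Ltd, giving 30% + 15% = 45%.
Chain via Talon Media Ltd → Beacon Services GmbH (R3): 100% × 40% × 30% = 12% of Bluewater Energy Co.
Chain via Oakhollow Partners LP → Larkspur Foods Inc. (R3): 75% × 50% × 10% = 3.75% of Bluewater Energy Co.
Chain via Crosswind Holdings Ltd → Clearview Industries Corp. (R3): 45% × 80% × 40% = 14.4% of Bluewater Energy Co.
Aggregating (R1): 12% + 3.75% + 14.4% = 30.15%.
30.15% does not exceed the 50% threshold, so Niko is not a related party to Bluewater Energy Co.

No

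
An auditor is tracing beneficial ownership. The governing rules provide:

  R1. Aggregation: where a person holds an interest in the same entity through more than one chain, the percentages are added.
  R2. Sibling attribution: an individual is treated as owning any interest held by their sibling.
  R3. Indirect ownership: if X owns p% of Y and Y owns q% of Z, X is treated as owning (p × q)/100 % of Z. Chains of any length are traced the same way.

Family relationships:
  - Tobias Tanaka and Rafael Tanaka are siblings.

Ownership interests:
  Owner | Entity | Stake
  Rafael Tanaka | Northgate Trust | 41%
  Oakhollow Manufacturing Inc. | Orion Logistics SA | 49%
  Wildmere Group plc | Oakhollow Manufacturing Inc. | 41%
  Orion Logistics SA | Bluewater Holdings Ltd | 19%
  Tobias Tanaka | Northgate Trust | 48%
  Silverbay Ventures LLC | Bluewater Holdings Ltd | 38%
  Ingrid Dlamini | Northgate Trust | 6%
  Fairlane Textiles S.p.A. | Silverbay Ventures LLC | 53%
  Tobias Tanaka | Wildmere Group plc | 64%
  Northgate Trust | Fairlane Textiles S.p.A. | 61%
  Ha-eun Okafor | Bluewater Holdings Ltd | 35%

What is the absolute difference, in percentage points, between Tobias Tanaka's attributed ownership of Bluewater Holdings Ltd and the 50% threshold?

36.62305

By sibling attribution (R2), Tobias Tanaka is treated as also owning Rafael Tanaka's interest in Northgate Trust, giving 48% + 41% = 89%.
Chain via Wildmere Group plc → Oakhollow Manufacturing Inc. → Orion Logistics SA (R3): 64% × 41% × 49% × 19% = 2.442944% of Bluewater Holdings Ltd.
Chain via Northgate Trust → Fairlane Textiles S.p.A. → Silverbay Ventures LLC (R3): 89% × 61% × 53% × 38% = 10.934006% of Bluewater Holdings Ltd.
Aggregating (R1): 2.442944% + 10.934006% = 13.37695%.
13.37695% falls short of the 50% threshold by 36.62305 percentage points.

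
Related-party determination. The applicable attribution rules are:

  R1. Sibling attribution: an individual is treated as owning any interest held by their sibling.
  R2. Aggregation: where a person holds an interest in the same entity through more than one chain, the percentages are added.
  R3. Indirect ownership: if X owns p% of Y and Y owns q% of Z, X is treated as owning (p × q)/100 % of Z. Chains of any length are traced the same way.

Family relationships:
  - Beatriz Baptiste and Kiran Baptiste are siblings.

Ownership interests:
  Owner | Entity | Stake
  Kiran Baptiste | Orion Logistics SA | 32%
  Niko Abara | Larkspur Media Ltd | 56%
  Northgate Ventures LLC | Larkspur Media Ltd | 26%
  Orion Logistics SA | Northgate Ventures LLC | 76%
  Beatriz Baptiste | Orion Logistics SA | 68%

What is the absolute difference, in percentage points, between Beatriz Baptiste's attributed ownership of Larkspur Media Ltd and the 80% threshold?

By sibling attribution (R1), Beatriz Baptiste is treated as also owning Kiran Baptiste's interest in Orion Logistics SA, giving 68% + 32% = 100%.
Chain via Orion Logistics SA → Northgate Ventures LLC (R3): 100% × 76% × 26% = 19.76% of Larkspur Media Ltd.
19.76% falls short of the 80% threshold by 60.24 percentage points.

60.24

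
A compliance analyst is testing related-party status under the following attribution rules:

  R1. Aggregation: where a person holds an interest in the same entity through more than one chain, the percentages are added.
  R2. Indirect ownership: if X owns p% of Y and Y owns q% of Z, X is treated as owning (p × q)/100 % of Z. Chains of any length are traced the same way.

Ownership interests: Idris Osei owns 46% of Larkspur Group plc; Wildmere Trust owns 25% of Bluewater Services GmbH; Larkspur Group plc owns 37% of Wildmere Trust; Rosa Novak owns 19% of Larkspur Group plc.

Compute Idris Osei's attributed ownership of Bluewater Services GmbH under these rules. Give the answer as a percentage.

4.255%

Chain via Larkspur Group plc → Wildmere Trust (R2): 46% × 37% × 25% = 4.255% of Bluewater Services GmbH.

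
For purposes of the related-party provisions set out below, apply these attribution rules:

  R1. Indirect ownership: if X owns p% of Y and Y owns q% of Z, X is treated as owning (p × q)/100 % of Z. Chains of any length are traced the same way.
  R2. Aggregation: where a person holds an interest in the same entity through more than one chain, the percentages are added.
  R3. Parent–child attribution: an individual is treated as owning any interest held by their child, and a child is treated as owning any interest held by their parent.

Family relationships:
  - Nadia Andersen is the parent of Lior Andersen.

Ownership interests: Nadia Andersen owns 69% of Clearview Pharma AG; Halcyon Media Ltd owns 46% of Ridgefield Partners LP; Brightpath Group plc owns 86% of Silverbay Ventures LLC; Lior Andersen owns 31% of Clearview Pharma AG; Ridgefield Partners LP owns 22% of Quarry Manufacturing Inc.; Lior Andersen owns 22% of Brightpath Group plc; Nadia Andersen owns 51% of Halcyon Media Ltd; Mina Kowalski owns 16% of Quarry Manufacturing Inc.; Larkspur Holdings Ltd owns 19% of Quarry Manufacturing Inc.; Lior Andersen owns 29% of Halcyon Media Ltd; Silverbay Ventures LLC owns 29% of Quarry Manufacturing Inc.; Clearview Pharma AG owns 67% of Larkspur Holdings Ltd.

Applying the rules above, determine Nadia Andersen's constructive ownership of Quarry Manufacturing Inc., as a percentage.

By parent–child attribution (R3), Nadia Andersen is treated as also owning Lior Andersen's interest in Halcyon Media Ltd, giving 51% + 29% = 80%.
By parent–child attribution (R3), Nadia Andersen is treated as also owning Lior Andersen's interest in Clearview Pharma AG, giving 69% + 31% = 100%.
By parent–child attribution (R3), Nadia Andersen is treated as owning Lior Andersen's 22% interest in Brightpath Group plc.
Chain via Halcyon Media Ltd → Ridgefield Partners LP (R1): 80% × 46% × 22% = 8.096% of Quarry Manufacturing Inc.
Chain via Clearview Pharma AG → Larkspur Holdings Ltd (R1): 100% × 67% × 19% = 12.73% of Quarry Manufacturing Inc.
Chain via Brightpath Group plc → Silverbay Ventures LLC (R1): 22% × 86% × 29% = 5.4868% of Quarry Manufacturing Inc.
Aggregating (R2): 8.096% + 12.73% + 5.4868% = 26.3128%.

26.3128%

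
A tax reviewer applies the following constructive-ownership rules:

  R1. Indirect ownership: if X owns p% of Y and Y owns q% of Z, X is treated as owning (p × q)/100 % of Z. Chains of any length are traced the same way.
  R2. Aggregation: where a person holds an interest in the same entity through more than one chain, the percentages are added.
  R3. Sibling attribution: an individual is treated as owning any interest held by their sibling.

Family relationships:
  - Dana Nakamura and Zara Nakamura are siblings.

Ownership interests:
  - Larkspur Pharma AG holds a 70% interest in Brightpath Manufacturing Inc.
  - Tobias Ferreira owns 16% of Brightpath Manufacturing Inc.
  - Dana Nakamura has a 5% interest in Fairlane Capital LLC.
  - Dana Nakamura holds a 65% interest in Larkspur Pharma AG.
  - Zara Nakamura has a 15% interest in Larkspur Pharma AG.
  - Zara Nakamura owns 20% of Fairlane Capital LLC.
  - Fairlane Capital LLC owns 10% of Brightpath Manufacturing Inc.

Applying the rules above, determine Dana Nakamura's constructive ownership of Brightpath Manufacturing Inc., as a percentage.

By sibling attribution (R3), Dana Nakamura is treated as also owning Zara Nakamura's interest in Fairlane Capital LLC, giving 5% + 20% = 25%.
By sibling attribution (R3), Dana Nakamura is treated as also owning Zara Nakamura's interest in Larkspur Pharma AG, giving 65% + 15% = 80%.
Chain via Fairlane Capital LLC (R1): 25% × 10% = 2.5% of Brightpath Manufacturing Inc.
Chain via Larkspur Pharma AG (R1): 80% × 70% = 56% of Brightpath Manufacturing Inc.
Aggregating (R2): 2.5% + 56% = 58.5%.

58.5%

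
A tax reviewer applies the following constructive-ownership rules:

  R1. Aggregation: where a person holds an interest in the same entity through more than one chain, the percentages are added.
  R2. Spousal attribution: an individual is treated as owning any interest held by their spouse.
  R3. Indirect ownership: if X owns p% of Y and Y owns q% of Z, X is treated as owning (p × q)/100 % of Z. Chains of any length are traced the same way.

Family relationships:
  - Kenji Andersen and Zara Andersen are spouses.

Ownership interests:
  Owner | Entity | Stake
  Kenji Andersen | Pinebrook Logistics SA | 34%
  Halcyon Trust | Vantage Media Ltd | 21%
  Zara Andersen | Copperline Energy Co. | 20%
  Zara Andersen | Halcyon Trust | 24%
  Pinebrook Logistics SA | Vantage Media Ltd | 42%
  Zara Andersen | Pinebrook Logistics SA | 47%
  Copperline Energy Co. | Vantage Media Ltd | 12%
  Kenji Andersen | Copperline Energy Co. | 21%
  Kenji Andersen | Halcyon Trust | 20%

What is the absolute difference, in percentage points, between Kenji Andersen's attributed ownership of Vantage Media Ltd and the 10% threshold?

By spousal attribution (R2), Kenji Andersen is treated as also owning Zara Andersen's interest in Copperline Energy Co, giving 21% + 20% = 41%.
By spousal attribution (R2), Kenji Andersen is treated as also owning Zara Andersen's interest in Pinebrook Logistics SA, giving 34% + 47% = 81%.
By spousal attribution (R2), Kenji Andersen is treated as also owning Zara Andersen's interest in Halcyon Trust, giving 20% + 24% = 44%.
Chain via Copperline Energy Co. (R3): 41% × 12% = 4.92% of Vantage Media Ltd.
Chain via Pinebrook Logistics SA (R3): 81% × 42% = 34.02% of Vantage Media Ltd.
Chain via Halcyon Trust (R3): 44% × 21% = 9.24% of Vantage Media Ltd.
Aggregating (R1): 4.92% + 34.02% + 9.24% = 48.18%.
48.18% exceeds the 10% threshold by 38.18 percentage points.

38.18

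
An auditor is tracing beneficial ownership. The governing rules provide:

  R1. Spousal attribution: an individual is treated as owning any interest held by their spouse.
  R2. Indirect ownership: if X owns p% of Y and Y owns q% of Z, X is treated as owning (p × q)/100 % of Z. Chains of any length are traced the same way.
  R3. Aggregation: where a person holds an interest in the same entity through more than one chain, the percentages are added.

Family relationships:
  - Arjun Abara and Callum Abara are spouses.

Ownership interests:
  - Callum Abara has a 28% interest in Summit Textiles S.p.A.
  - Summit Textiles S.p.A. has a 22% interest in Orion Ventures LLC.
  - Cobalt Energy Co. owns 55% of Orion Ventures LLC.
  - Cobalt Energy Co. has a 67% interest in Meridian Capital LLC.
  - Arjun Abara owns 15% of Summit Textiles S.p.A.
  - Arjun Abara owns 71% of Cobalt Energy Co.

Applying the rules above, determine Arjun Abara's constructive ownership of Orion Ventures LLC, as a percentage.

By spousal attribution (R1), Arjun Abara is treated as also owning Callum Abara's interest in Summit Textiles S.p.A, giving 15% + 28% = 43%.
Chain via Cobalt Energy Co. (R2): 71% × 55% = 39.05% of Orion Ventures LLC.
Chain via Summit Textiles S.p.A. (R2): 43% × 22% = 9.46% of Orion Ventures LLC.
Aggregating (R3): 39.05% + 9.46% = 48.51%.

48.51%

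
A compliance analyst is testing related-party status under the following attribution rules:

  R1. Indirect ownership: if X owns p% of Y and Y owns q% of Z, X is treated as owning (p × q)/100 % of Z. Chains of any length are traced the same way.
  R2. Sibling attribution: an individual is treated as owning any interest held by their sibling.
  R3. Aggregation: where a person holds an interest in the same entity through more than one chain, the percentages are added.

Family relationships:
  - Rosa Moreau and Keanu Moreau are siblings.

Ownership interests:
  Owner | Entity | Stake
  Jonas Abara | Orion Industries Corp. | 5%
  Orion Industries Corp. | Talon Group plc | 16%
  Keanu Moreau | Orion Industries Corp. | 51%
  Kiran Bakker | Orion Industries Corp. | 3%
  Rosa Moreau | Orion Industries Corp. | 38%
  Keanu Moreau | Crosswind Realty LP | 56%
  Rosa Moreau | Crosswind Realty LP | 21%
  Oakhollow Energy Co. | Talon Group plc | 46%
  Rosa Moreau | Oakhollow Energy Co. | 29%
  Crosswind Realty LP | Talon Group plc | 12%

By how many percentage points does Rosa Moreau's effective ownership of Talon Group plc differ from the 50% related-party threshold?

By sibling attribution (R2), Rosa Moreau is treated as also owning Keanu Moreau's interest in Orion Industries Corp, giving 38% + 51% = 89%.
By sibling attribution (R2), Rosa Moreau is treated as also owning Keanu Moreau's interest in Crosswind Realty LP, giving 21% + 56% = 77%.
Chain via Oakhollow Energy Co. (R1): 29% × 46% = 13.34% of Talon Group plc.
Chain via Orion Industries Corp. (R1): 89% × 16% = 14.24% of Talon Group plc.
Chain via Crosswind Realty LP (R1): 77% × 12% = 9.24% of Talon Group plc.
Aggregating (R3): 13.34% + 14.24% + 9.24% = 36.82%.
36.82% falls short of the 50% threshold by 13.18 percentage points.

13.18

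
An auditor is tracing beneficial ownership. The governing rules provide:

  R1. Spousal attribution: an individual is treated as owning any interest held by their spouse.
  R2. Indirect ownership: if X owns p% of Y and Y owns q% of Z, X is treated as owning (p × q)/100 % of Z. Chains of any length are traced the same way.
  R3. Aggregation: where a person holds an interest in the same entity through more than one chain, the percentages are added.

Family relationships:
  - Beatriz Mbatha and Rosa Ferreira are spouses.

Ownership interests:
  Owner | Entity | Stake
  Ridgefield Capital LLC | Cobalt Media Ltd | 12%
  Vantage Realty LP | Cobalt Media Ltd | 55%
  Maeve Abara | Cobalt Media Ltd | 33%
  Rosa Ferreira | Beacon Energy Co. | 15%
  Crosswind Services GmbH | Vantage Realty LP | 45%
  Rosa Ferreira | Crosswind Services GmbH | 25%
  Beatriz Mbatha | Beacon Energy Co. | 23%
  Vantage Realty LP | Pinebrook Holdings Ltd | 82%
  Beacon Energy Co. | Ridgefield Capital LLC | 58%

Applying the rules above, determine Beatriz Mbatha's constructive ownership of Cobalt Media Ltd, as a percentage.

By spousal attribution (R1), Beatriz Mbatha is treated as also owning Rosa Ferreira's interest in Beacon Energy Co, giving 23% + 15% = 38%.
By spousal attribution (R1), Beatriz Mbatha is treated as owning Rosa Ferreira's 25% interest in Crosswind Services GmbH.
Chain via Beacon Energy Co. → Ridgefield Capital LLC (R2): 38% × 58% × 12% = 2.6448% of Cobalt Media Ltd.
Chain via Crosswind Services GmbH → Vantage Realty LP (R2): 25% × 45% × 55% = 6.1875% of Cobalt Media Ltd.
Aggregating (R3): 2.6448% + 6.1875% = 8.8323%.

8.8323%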